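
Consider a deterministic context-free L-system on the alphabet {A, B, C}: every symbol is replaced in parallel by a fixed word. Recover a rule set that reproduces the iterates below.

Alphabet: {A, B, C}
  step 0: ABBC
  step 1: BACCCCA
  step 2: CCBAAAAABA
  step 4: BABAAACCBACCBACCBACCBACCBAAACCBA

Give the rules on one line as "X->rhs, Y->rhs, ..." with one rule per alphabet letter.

  step 1 ⇒ step 2: BACCCCA ⇒ CC·BA·A·A·A·A·BA
    A ↦ BA
    B ↦ CC
    C ↦ A

A->BA, B->CC, C->A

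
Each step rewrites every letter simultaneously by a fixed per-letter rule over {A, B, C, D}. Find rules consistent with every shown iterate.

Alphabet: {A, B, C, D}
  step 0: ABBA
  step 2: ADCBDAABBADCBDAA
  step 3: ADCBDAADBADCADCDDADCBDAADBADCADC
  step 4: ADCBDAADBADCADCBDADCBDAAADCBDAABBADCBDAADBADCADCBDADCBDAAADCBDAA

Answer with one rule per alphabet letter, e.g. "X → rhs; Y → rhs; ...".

  step 3 ⇒ step 4: ADCBDAADBADCADCDDADCBDAADBADCADC ⇒ ADC·B·DAA·D·B·ADC·ADC·B·D·ADC·B·DAA·ADC·B·DAA·B·B·ADC·B·DAA·D·B·ADC·ADC·B·D·ADC·B·DAA·ADC·B·DAA
    A ↦ ADC
    B ↦ D
    C ↦ DAA
    D ↦ B

A->ADC, B->D, C->DAA, D->B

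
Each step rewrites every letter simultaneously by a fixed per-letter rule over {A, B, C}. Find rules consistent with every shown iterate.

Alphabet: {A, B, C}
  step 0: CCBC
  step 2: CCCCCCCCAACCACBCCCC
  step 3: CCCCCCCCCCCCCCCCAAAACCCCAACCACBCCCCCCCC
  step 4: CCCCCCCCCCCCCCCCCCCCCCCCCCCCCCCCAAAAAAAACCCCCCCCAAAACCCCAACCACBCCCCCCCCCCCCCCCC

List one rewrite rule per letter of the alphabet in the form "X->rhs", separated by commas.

  step 3 ⇒ step 4: CCCCCCCCCCCCCCCCAAAACCCCAACCACBCCCCCCCC ⇒ CC·CC·CC·CC·CC·CC·CC·CC·CC·CC·CC·CC·CC·CC·CC·CC·AA·AA·AA·AA·CC·CC·CC·CC·AA·AA·CC·CC·AA·CC·ACB·CC·CC·CC·CC·CC·CC·CC·CC
    A ↦ AA
    B ↦ ACB
    C ↦ CC

A->AA, B->ACB, C->CC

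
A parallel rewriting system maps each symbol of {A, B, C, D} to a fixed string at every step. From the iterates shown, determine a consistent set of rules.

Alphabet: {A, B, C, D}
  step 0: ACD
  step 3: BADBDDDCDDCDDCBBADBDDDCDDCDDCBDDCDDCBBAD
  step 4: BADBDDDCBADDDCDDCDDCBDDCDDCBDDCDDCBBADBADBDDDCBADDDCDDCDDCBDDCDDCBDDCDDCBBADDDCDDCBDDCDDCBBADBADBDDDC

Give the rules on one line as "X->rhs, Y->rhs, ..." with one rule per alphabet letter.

  step 3 ⇒ step 4: BADBDDDCDDCDDCBBADBDDDCDDCDDCBDDCDDCBBAD ⇒ BAD·BD·DDC·BAD·DDC·DDC·DDC·B·DDC·DDC·B·DDC·DDC·B·BAD·BAD·BD·DDC·BAD·DDC·DDC·DDC·B·DDC·DDC·B·DDC·DDC·B·BAD·DDC·DDC·B·DDC·DDC·B·BAD·BAD·BD·DDC
    A ↦ BD
    B ↦ BAD
    C ↦ B
    D ↦ DDC

A->BD, B->BAD, C->B, D->DDC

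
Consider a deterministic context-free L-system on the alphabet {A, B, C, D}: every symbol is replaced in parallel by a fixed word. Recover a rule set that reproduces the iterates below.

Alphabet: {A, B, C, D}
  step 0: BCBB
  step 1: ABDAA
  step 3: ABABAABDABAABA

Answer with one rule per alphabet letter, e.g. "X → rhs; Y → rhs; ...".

A->BA, B->A, C->BD, D->BC

  step 0 ⇒ step 1: BCBB ⇒ A·BD·A·A
    B ↦ A
    C ↦ BD
    A ↦ BA  (constrained at step 1)
    D ↦ BC  (constrained at step 1)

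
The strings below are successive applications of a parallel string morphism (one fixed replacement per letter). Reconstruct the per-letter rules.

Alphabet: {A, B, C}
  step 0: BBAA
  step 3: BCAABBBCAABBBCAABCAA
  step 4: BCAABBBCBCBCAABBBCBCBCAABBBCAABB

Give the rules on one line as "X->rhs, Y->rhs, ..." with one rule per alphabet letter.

A->B, B->BC, C->AA

  step 3 ⇒ step 4: BCAABBBCAABBBCAABCAA ⇒ BC·AA·B·B·BC·BC·BC·AA·B·B·BC·BC·BC·AA·B·B·BC·AA·B·B
    A ↦ B
    B ↦ BC
    C ↦ AA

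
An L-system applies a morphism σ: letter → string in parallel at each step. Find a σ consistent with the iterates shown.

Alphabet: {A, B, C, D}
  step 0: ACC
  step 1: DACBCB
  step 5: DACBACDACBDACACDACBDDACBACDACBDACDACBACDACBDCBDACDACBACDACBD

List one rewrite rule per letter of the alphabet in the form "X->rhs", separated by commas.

  step 0 ⇒ step 1: ACC ⇒ DA·CB·CB
    A ↦ DA
    C ↦ CB
    B ↦ D  (constrained at step 1)
    D ↦ AC  (constrained at step 1)

A->DA, B->D, C->CB, D->AC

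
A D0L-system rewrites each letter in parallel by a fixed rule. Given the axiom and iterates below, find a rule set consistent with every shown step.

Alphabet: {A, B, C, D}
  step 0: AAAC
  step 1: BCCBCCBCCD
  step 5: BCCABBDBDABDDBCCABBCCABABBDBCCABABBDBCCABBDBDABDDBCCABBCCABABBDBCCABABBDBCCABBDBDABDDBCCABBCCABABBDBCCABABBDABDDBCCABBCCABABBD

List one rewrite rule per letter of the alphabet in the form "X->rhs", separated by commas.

A->BCC, B->AB, C->D, D->BD

  step 0 ⇒ step 1: AAAC ⇒ BCC·BCC·BCC·D
    A ↦ BCC
    C ↦ D
    B ↦ AB  (constrained at step 1)
    D ↦ BD  (constrained at step 1)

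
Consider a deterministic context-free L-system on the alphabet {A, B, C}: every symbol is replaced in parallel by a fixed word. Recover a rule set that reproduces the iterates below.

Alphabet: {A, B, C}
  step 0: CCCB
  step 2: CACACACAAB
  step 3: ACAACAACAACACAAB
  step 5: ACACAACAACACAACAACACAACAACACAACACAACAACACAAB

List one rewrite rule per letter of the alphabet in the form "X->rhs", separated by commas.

  step 2 ⇒ step 3: CACACACAAB ⇒ A·CA·A·CA·A·CA·A·CA·CA·AB
    A ↦ CA
    B ↦ AB
    C ↦ A

A->CA, B->AB, C->A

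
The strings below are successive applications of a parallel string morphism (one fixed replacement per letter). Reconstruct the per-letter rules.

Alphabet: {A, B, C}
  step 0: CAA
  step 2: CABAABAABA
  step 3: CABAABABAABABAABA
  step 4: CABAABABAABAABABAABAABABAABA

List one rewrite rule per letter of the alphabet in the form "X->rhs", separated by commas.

  step 3 ⇒ step 4: CABAABABAABABAABA ⇒ CA·BA·A·BA·BA·A·BA·A·BA·BA·A·BA·A·BA·BA·A·BA
    A ↦ BA
    B ↦ A
    C ↦ CA

A->BA, B->A, C->CA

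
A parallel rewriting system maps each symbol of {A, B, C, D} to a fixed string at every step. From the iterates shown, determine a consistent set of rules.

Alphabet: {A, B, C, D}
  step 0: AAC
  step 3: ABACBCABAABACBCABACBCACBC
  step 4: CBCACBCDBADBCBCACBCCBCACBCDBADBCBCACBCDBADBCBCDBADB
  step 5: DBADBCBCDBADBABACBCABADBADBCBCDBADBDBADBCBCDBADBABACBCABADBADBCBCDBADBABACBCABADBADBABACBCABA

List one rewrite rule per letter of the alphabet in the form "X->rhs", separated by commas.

A->CBC, B->A, C->DB, D->AB

  step 4 ⇒ step 5: CBCACBCDBADBCBCACBCCBCACBCDBADBCBCACBCDBADBCBCDBADB ⇒ DB·A·DB·CBC·DB·A·DB·AB·A·CBC·AB·A·DB·A·DB·CBC·DB·A·DB·DB·A·DB·CBC·DB·A·DB·AB·A·CBC·AB·A·DB·A·DB·CBC·DB·A·DB·AB·A·CBC·AB·A·DB·A·DB·AB·A·CBC·AB·A
    A ↦ CBC
    B ↦ A
    C ↦ DB
    D ↦ AB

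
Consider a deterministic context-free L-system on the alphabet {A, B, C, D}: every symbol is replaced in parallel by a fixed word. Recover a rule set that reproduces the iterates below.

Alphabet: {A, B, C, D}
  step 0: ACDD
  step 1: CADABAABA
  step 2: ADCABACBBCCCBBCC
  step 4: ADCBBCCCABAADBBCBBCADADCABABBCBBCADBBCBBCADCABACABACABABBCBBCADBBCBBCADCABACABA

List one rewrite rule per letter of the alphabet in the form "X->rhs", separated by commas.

  step 1 ⇒ step 2: CADABAABA ⇒ AD·C·ABA·C·BBC·C·C·BBC·C
    A ↦ C
    B ↦ BBC
    C ↦ AD
    D ↦ ABA

A->C, B->BBC, C->AD, D->ABA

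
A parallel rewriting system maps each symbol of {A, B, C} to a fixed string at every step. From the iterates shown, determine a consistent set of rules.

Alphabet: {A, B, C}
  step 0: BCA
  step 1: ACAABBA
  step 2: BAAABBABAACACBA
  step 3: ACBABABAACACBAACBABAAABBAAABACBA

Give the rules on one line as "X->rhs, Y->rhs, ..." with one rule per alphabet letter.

  step 2 ⇒ step 3: BAAABBABAACACBA ⇒ AC·BA·BA·BA·AC·AC·BA·AC·BA·BA·AAB·BA·AAB·AC·BA
    A ↦ BA
    B ↦ AC
    C ↦ AAB

A->BA, B->AC, C->AAB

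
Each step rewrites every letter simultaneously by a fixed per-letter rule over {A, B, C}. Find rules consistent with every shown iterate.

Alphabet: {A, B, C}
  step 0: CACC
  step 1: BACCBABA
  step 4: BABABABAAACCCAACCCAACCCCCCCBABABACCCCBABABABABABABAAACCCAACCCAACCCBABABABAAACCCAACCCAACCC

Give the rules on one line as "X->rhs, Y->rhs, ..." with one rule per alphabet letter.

A->CC, B->AAC, C->BA

  step 0 ⇒ step 1: CACC ⇒ BA·CC·BA·BA
    A ↦ CC
    C ↦ BA
    B ↦ AAC  (constrained at step 1)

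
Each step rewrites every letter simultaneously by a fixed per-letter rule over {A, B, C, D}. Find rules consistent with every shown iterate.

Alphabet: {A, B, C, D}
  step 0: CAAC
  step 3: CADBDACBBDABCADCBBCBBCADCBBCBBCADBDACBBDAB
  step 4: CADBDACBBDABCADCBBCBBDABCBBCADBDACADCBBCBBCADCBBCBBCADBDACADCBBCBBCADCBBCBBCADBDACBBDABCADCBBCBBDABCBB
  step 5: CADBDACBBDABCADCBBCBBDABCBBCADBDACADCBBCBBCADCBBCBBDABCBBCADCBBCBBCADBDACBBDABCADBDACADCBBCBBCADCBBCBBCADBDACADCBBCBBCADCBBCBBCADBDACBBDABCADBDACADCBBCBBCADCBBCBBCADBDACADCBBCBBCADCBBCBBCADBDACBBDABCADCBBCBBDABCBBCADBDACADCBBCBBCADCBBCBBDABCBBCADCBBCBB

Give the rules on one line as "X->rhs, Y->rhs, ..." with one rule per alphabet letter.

  step 4 ⇒ step 5: CADBDACBBDABCADCBBCBBDABCBBCADBDACADCBBCBBCADCBBCBBCADBDACADCBBCBBCADCBBCBBCADBDACBBDABCADCBBCBBDABCBB ⇒ CAD·B·DA·CBB·DA·B·CAD·CBB·CBB·DA·B·CBB·CAD·B·DA·CAD·CBB·CBB·CAD·CBB·CBB·DA·B·CBB·CAD·CBB·CBB·CAD·B·DA·CBB·DA·B·CAD·B·DA·CAD·CBB·CBB·CAD·CBB·CBB·CAD·B·DA·CAD·CBB·CBB·CAD·CBB·CBB·CAD·B·DA·CBB·DA·B·CAD·B·DA·CAD·CBB·CBB·CAD·CBB·CBB·CAD·B·DA·CAD·CBB·CBB·CAD·CBB·CBB·CAD·B·DA·CBB·DA·B·CAD·CBB·CBB·DA·B·CBB·CAD·B·DA·CAD·CBB·CBB·CAD·CBB·CBB·DA·B·CBB·CAD·CBB·CBB
    A ↦ B
    B ↦ CBB
    C ↦ CAD
    D ↦ DA

A->B, B->CBB, C->CAD, D->DA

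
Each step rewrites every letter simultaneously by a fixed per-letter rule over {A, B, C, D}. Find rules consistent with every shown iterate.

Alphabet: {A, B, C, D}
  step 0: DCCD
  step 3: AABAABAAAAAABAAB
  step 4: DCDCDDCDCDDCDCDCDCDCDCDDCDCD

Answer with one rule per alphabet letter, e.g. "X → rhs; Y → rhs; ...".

A->DC, B->D, C->B, D->AA

  step 3 ⇒ step 4: AABAABAAAAAABAAB ⇒ DC·DC·D·DC·DC·D·DC·DC·DC·DC·DC·DC·D·DC·DC·D
    A ↦ DC
    B ↦ D
    C ↦ B  (constrained at step 0)
    D ↦ AA  (constrained at step 0)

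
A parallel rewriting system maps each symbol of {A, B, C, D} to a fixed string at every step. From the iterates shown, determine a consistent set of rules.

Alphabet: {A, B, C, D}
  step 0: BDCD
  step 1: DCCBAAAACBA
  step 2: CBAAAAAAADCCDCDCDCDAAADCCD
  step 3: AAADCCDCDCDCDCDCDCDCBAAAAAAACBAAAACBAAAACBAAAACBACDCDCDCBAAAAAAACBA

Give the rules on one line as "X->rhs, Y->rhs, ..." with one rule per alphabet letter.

  step 2 ⇒ step 3: CBAAAAAAADCCDCDCDCDAAADCCD ⇒ AAA·DC·CD·CD·CD·CD·CD·CD·CD·CBA·AAA·AAA·CBA·AAA·CBA·AAA·CBA·AAA·CBA·CD·CD·CD·CBA·AAA·AAA·CBA
    A ↦ CD
    B ↦ DC
    C ↦ AAA
    D ↦ CBA

A->CD, B->DC, C->AAA, D->CBA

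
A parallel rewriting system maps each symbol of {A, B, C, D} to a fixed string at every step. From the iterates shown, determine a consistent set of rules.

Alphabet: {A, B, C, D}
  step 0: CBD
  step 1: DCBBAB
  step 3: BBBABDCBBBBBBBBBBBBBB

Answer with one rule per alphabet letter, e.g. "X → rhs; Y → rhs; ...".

  step 0 ⇒ step 1: CBD ⇒ DC·BB·AB
    B ↦ BB
    C ↦ DC
    D ↦ AB
    A ↦ B  (constrained at step 1)

A->B, B->BB, C->DC, D->AB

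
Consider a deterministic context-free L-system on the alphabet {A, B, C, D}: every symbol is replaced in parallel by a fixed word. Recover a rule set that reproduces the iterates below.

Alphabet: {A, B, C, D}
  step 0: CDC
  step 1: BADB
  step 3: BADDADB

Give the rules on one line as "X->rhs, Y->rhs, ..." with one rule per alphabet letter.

A->D, B->C, C->B, D->AD

  step 0 ⇒ step 1: CDC ⇒ B·AD·B
    C ↦ B
    D ↦ AD
    A ↦ D  (constrained at step 1)
    B ↦ C  (constrained at step 1)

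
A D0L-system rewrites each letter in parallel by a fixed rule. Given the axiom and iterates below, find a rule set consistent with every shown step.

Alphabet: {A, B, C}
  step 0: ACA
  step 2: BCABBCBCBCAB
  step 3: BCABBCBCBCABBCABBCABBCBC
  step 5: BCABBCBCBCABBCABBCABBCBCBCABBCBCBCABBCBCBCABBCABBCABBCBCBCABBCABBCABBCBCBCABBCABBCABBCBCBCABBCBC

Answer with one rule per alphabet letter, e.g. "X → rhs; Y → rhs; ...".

A->BC, B->BC, C->AB

  step 2 ⇒ step 3: BCABBCBCBCAB ⇒ BC·AB·BC·BC·BC·AB·BC·AB·BC·AB·BC·BC
    A ↦ BC
    B ↦ BC
    C ↦ AB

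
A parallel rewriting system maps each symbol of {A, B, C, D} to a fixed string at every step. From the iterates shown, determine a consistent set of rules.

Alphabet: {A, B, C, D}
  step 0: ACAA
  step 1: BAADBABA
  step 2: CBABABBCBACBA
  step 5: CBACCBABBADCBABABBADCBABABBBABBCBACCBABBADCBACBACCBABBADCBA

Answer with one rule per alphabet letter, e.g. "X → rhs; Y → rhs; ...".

  step 1 ⇒ step 2: BAADBABA ⇒ C·BA·BA·BB·C·BA·C·BA
    A ↦ BA
    B ↦ C
    D ↦ BB
  step 0 ⇒ step 1: ACAA ⇒ BA·AD·BA·BA
    C ↦ AD

A->BA, B->C, C->AD, D->BB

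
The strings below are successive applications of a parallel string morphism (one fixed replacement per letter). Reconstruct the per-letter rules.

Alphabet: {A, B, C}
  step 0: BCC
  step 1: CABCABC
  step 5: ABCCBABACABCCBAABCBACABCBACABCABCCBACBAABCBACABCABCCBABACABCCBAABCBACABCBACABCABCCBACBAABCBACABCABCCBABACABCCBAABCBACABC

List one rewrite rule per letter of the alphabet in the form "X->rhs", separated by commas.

  step 0 ⇒ step 1: BCC ⇒ C·ABC·ABC
    B ↦ C
    C ↦ ABC
    A ↦ BA  (constrained at step 1)

A->BA, B->C, C->ABC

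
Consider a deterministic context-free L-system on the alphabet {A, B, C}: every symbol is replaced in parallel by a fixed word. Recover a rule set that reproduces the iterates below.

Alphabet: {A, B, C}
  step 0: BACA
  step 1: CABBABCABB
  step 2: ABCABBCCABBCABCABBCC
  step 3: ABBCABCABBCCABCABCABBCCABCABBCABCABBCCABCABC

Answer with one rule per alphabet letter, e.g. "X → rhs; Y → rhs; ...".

  step 2 ⇒ step 3: ABCABBCCABBCABCABBCC ⇒ ABB·C·ABC·ABB·C·C·ABC·ABC·ABB·C·C·ABC·ABB·C·ABC·ABB·C·C·ABC·ABC
    A ↦ ABB
    B ↦ C
    C ↦ ABC

A->ABB, B->C, C->ABC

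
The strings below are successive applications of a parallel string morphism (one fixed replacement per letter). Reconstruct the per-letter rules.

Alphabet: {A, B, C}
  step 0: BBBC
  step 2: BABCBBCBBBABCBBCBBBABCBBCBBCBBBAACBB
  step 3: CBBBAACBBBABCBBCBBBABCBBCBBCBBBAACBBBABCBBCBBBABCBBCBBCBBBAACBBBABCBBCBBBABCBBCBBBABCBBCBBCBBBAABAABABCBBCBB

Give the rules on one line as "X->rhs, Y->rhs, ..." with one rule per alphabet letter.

A->BAA, B->CBB, C->BAB

  step 2 ⇒ step 3: BABCBBCBBBABCBBCBBBABCBBCBBCBBBAACBB ⇒ CBB·BAA·CBB·BAB·CBB·CBB·BAB·CBB·CBB·CBB·BAA·CBB·BAB·CBB·CBB·BAB·CBB·CBB·CBB·BAA·CBB·BAB·CBB·CBB·BAB·CBB·CBB·BAB·CBB·CBB·CBB·BAA·BAA·BAB·CBB·CBB
    A ↦ BAA
    B ↦ CBB
    C ↦ BAB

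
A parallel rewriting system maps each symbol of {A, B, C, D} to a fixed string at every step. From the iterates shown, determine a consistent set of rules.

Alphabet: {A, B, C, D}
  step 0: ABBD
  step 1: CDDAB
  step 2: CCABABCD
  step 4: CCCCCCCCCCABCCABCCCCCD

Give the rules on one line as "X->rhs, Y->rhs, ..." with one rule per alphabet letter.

A->C, B->D, C->CC, D->AB

  step 1 ⇒ step 2: CDDAB ⇒ CC·AB·AB·C·D
    A ↦ C
    B ↦ D
    C ↦ CC
    D ↦ AB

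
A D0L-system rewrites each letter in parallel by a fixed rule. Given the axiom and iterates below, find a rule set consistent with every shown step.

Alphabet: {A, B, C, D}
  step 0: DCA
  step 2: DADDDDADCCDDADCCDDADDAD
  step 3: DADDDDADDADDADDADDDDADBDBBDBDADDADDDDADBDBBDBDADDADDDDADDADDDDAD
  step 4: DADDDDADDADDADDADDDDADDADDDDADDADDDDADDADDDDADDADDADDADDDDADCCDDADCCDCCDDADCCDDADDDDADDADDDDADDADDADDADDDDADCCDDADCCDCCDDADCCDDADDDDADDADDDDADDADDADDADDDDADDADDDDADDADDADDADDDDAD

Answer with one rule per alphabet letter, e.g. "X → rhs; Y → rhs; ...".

A->DD, B->CCD, C->BDB, D->DAD

  step 3 ⇒ step 4: DADDDDADDADDADDADDDDADBDBBDBDADDADDDDADBDBBDBDADDADDDDADDADDDDAD ⇒ DAD·DD·DAD·DAD·DAD·DAD·DD·DAD·DAD·DD·DAD·DAD·DD·DAD·DAD·DD·DAD·DAD·DAD·DAD·DD·DAD·CCD·DAD·CCD·CCD·DAD·CCD·DAD·DD·DAD·DAD·DD·DAD·DAD·DAD·DAD·DD·DAD·CCD·DAD·CCD·CCD·DAD·CCD·DAD·DD·DAD·DAD·DD·DAD·DAD·DAD·DAD·DD·DAD·DAD·DD·DAD·DAD·DAD·DAD·DD·DAD
    A ↦ DD
    B ↦ CCD
    D ↦ DAD
  step 2 ⇒ step 3: DADDDDADCCDDADCCDDADDAD ⇒ DAD·DD·DAD·DAD·DAD·DAD·DD·DAD·BDB·BDB·DAD·DAD·DD·DAD·BDB·BDB·DAD·DAD·DD·DAD·DAD·DD·DAD
    C ↦ BDB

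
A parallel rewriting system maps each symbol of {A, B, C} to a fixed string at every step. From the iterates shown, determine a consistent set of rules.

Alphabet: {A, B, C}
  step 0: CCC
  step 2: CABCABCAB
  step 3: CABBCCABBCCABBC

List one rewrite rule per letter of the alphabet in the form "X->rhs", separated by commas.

  step 2 ⇒ step 3: CABCABCAB ⇒ CA·B·BC·CA·B·BC·CA·B·BC
    A ↦ B
    B ↦ BC
    C ↦ CA

A->B, B->BC, C->CA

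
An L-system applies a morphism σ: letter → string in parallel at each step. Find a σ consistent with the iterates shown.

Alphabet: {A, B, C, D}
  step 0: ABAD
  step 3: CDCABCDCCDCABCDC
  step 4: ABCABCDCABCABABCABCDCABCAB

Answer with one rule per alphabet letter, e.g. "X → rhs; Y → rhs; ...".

A->CD, B->C, C->AB, D->C

  step 3 ⇒ step 4: CDCABCDCCDCABCDC ⇒ AB·C·AB·CD·C·AB·C·AB·AB·C·AB·CD·C·AB·C·AB
    A ↦ CD
    B ↦ C
    C ↦ AB
    D ↦ C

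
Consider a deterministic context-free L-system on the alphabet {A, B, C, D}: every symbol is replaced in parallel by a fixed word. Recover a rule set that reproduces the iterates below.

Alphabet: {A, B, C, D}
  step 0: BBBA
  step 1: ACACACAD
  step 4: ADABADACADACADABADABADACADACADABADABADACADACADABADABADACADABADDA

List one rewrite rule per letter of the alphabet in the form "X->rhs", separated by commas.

A->AD, B->AC, C->DA, D->AB

  step 0 ⇒ step 1: BBBA ⇒ AC·AC·AC·AD
    A ↦ AD
    B ↦ AC
    C ↦ DA  (constrained at step 1)
    D ↦ AB  (constrained at step 1)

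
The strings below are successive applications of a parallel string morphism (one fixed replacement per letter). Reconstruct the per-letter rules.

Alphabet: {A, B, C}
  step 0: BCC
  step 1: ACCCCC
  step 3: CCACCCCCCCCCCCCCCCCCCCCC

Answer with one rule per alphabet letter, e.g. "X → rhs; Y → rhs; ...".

  step 0 ⇒ step 1: BCC ⇒ AC·CC·CC
    B ↦ AC
    C ↦ CC
    A ↦ CB  (constrained at step 1)

A->CB, B->AC, C->CC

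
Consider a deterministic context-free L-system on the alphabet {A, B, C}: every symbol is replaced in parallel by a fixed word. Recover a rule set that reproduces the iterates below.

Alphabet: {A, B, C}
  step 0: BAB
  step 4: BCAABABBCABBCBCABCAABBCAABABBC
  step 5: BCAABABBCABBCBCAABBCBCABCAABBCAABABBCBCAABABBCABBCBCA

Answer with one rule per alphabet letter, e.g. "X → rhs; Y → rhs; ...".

A->AB, B->BC, C->A

  step 4 ⇒ step 5: BCAABABBCABBCBCABCAABBCAABABBC ⇒ BC·A·AB·AB·BC·AB·BC·BC·A·AB·BC·BC·A·BC·A·AB·BC·A·AB·AB·BC·BC·A·AB·AB·BC·AB·BC·BC·A
    A ↦ AB
    B ↦ BC
    C ↦ A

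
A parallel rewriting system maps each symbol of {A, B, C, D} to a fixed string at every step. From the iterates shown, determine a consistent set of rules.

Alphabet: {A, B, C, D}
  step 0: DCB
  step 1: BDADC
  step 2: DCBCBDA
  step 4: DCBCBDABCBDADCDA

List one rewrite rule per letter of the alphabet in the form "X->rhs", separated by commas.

  step 1 ⇒ step 2: BDADC ⇒ DC·B·C·B·DA
    A ↦ C
    B ↦ DC
    C ↦ DA
    D ↦ B

A->C, B->DC, C->DA, D->B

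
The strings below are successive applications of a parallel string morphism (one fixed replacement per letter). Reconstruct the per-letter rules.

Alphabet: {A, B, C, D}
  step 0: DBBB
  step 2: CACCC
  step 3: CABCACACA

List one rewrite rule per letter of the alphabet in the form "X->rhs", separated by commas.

  step 2 ⇒ step 3: CACCC ⇒ CA·B·CA·CA·CA
    A ↦ B
    C ↦ CA
    B ↦ D  (constrained at step 0)
    D ↦ C  (constrained at step 0)

A->B, B->D, C->CA, D->C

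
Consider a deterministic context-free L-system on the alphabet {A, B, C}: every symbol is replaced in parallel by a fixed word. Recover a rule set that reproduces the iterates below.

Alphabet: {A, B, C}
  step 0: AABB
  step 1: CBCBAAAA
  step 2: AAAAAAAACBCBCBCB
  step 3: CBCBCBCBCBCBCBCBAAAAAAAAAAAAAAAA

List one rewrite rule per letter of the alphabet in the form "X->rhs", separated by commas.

A->CB, B->AA, C->AA

  step 2 ⇒ step 3: AAAAAAAACBCBCBCB ⇒ CB·CB·CB·CB·CB·CB·CB·CB·AA·AA·AA·AA·AA·AA·AA·AA
    A ↦ CB
    B ↦ AA
    C ↦ AA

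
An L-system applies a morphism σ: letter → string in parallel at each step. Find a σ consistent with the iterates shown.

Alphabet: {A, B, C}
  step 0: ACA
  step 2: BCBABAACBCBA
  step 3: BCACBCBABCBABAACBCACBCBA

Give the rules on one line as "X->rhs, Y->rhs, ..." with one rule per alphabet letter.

A->BA, B->BC, C->AC

  step 2 ⇒ step 3: BCBABAACBCBA ⇒ BC·AC·BC·BA·BC·BA·BA·AC·BC·AC·BC·BA
    A ↦ BA
    B ↦ BC
    C ↦ AC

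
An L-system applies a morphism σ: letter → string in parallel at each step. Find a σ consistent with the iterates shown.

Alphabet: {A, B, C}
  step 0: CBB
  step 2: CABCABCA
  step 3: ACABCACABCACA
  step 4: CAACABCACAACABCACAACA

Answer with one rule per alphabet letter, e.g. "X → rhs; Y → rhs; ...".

  step 3 ⇒ step 4: ACABCACABCACA ⇒ CA·A·CA·BC·A·CA·A·CA·BC·A·CA·A·CA
    A ↦ CA
    B ↦ BC
    C ↦ A

A->CA, B->BC, C->A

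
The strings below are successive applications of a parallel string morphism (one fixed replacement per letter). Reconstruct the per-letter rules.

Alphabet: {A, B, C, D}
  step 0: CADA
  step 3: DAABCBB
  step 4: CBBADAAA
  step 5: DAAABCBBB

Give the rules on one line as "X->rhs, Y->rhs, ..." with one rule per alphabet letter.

A->B, B->A, C->DA, D->C

  step 4 ⇒ step 5: CBBADAAA ⇒ DA·A·A·B·C·B·B·B
    A ↦ B
    B ↦ A
    C ↦ DA
    D ↦ C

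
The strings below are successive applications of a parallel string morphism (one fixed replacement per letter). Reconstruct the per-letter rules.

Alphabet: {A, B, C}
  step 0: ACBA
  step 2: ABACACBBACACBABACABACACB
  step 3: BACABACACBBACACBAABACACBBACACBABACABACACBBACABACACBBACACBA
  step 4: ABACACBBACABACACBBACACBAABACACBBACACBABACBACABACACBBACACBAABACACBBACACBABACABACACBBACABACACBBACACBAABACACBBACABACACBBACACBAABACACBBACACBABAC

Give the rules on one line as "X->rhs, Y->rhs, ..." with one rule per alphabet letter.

A->BAC, B->A, C->ACB

  step 3 ⇒ step 4: BACABACACBBACACBAABACACBBACACBABACABACACBBACABACACBBACACBA ⇒ A·BAC·ACB·BAC·A·BAC·ACB·BAC·ACB·A·A·BAC·ACB·BAC·ACB·A·BAC·BAC·A·BAC·ACB·BAC·ACB·A·A·BAC·ACB·BAC·ACB·A·BAC·A·BAC·ACB·BAC·A·BAC·ACB·BAC·ACB·A·A·BAC·ACB·BAC·A·BAC·ACB·BAC·ACB·A·A·BAC·ACB·BAC·ACB·A·BAC
    A ↦ BAC
    B ↦ A
    C ↦ ACB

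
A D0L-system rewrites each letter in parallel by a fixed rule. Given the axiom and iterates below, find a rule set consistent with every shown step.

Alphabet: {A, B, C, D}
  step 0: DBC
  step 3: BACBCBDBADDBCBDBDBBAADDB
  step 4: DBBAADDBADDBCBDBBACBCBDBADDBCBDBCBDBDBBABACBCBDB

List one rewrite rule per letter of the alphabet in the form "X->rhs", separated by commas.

  step 3 ⇒ step 4: BACBCBDBADDBCBDBDBBAADDB ⇒ DB·BA·AD·DB·AD·DB·CB·DB·BA·CB·CB·DB·AD·DB·CB·DB·CB·DB·DB·BA·BA·CB·CB·DB
    A ↦ BA
    B ↦ DB
    C ↦ AD
    D ↦ CB

A->BA, B->DB, C->AD, D->CB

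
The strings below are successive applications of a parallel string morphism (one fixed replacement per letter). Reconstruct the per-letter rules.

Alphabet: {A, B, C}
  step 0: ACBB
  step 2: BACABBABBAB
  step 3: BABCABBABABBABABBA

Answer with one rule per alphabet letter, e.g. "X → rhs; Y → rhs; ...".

  step 2 ⇒ step 3: BACABBABBAB ⇒ BA·B·CA·B·BA·BA·B·BA·BA·B·BA
    A ↦ B
    B ↦ BA
    C ↦ CA

A->B, B->BA, C->CA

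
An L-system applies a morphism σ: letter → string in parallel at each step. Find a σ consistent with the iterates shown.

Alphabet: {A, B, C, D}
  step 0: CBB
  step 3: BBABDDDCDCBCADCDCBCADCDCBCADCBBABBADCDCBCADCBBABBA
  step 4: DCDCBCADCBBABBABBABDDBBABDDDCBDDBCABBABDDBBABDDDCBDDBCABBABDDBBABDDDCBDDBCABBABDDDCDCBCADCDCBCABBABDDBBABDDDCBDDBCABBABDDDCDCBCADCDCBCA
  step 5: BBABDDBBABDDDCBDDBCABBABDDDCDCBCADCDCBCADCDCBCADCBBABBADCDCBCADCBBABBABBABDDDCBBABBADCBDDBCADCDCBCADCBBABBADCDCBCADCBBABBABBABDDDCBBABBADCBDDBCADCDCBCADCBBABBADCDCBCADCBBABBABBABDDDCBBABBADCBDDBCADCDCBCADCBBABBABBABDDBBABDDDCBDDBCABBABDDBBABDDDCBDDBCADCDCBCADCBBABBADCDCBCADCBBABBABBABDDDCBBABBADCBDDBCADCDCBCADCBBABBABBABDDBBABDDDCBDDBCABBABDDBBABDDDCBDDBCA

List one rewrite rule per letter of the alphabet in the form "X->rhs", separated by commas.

A->BCA, B->DC, C->BDD, D->BBA

  step 4 ⇒ step 5: DCDCBCADCBBABBABBABDDBBABDDDCBDDBCABBABDDBBABDDDCBDDBCABBABDDBBABDDDCBDDBCABBABDDDCDCBCADCDCBCABBABDDBBABDDDCBDDBCABBABDDDCDCBCADCDCBCA ⇒ BBA·BDD·BBA·BDD·DC·BDD·BCA·BBA·BDD·DC·DC·BCA·DC·DC·BCA·DC·DC·BCA·DC·BBA·BBA·DC·DC·BCA·DC·BBA·BBA·BBA·BDD·DC·BBA·BBA·DC·BDD·BCA·DC·DC·BCA·DC·BBA·BBA·DC·DC·BCA·DC·BBA·BBA·BBA·BDD·DC·BBA·BBA·DC·BDD·BCA·DC·DC·BCA·DC·BBA·BBA·DC·DC·BCA·DC·BBA·BBA·BBA·BDD·DC·BBA·BBA·DC·BDD·BCA·DC·DC·BCA·DC·BBA·BBA·BBA·BDD·BBA·BDD·DC·BDD·BCA·BBA·BDD·BBA·BDD·DC·BDD·BCA·DC·DC·BCA·DC·BBA·BBA·DC·DC·BCA·DC·BBA·BBA·BBA·BDD·DC·BBA·BBA·DC·BDD·BCA·DC·DC·BCA·DC·BBA·BBA·BBA·BDD·BBA·BDD·DC·BDD·BCA·BBA·BDD·BBA·BDD·DC·BDD·BCA
    A ↦ BCA
    B ↦ DC
    C ↦ BDD
    D ↦ BBA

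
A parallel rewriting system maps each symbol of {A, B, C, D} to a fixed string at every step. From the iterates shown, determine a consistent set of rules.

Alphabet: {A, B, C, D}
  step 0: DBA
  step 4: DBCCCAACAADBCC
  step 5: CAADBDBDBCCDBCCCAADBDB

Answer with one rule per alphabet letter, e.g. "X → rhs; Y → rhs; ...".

  step 4 ⇒ step 5: DBCCCAACAADBCC ⇒ C·AA·DB·DB·DB·C·C·DB·C·C·C·AA·DB·DB
    A ↦ C
    B ↦ AA
    C ↦ DB
    D ↦ C

A->C, B->AA, C->DB, D->C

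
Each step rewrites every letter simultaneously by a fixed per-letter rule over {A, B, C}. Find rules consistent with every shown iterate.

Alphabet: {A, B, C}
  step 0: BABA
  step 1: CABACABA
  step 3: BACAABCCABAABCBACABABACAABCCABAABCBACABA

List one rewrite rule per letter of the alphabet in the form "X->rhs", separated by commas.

  step 0 ⇒ step 1: BABA ⇒ CA·BA·CA·BA
    A ↦ BA
    B ↦ CA
    C ↦ ABC  (constrained at step 1)

A->BA, B->CA, C->ABC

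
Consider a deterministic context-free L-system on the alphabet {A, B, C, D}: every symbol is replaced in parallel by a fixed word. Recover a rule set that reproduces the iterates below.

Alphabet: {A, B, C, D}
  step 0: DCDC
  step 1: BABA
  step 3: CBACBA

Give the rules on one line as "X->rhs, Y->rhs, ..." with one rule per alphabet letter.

  step 0 ⇒ step 1: DCDC ⇒ B·A·B·A
    C ↦ A
    D ↦ B
    A ↦ C  (constrained at step 1)
    B ↦ AD  (constrained at step 1)

A->C, B->AD, C->A, D->B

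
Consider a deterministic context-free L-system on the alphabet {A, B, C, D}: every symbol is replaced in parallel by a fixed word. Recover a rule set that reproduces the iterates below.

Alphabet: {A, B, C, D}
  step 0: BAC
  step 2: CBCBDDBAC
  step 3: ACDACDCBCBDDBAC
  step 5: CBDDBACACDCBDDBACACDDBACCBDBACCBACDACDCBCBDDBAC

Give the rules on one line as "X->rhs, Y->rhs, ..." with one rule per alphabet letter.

A->DB, B->D, C->AC, D->CB

  step 2 ⇒ step 3: CBCBDDBAC ⇒ AC·D·AC·D·CB·CB·D·DB·AC
    A ↦ DB
    B ↦ D
    C ↦ AC
    D ↦ CB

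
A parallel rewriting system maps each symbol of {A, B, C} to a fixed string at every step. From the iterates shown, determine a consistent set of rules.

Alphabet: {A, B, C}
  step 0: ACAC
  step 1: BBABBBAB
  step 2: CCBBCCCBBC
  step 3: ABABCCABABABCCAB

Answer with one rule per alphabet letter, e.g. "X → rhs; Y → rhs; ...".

A->BB, B->C, C->AB

  step 2 ⇒ step 3: CCBBCCCBBC ⇒ AB·AB·C·C·AB·AB·AB·C·C·AB
    B ↦ C
    C ↦ AB
  step 0 ⇒ step 1: ACAC ⇒ BB·AB·BB·AB
    A ↦ BB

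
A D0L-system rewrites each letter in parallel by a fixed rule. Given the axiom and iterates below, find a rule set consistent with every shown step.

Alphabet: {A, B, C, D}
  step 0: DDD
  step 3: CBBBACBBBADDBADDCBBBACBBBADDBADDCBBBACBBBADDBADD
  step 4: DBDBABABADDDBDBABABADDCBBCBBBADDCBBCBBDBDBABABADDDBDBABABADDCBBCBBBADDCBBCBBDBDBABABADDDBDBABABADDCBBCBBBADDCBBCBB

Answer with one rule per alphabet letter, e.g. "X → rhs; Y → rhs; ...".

A->DD, B->BA, C->DBD, D->CBB

  step 3 ⇒ step 4: CBBBACBBBADDBADDCBBBACBBBADDBADDCBBBACBBBADDBADD ⇒ DBD·BA·BA·BA·DD·DBD·BA·BA·BA·DD·CBB·CBB·BA·DD·CBB·CBB·DBD·BA·BA·BA·DD·DBD·BA·BA·BA·DD·CBB·CBB·BA·DD·CBB·CBB·DBD·BA·BA·BA·DD·DBD·BA·BA·BA·DD·CBB·CBB·BA·DD·CBB·CBB
    A ↦ DD
    B ↦ BA
    C ↦ DBD
    D ↦ CBB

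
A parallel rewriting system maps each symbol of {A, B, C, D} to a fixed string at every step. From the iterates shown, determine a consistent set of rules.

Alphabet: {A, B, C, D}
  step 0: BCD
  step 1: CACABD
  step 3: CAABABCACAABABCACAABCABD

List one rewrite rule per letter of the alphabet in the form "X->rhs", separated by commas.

A->AB, B->CA, C->CA, D->BD

  step 0 ⇒ step 1: BCD ⇒ CA·CA·BD
    B ↦ CA
    C ↦ CA
    D ↦ BD
    A ↦ AB  (constrained at step 1)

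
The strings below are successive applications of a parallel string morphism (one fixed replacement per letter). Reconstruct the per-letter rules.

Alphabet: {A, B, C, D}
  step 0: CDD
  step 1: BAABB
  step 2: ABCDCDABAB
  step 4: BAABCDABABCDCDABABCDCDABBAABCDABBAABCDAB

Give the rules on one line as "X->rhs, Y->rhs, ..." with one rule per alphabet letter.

A->CD, B->AB, C->BAA, D->B

  step 1 ⇒ step 2: BAABB ⇒ AB·CD·CD·AB·AB
    A ↦ CD
    B ↦ AB
  step 0 ⇒ step 1: CDD ⇒ BAA·B·B
    C ↦ BAA
  step 0 ⇒ step 1: CDD ⇒ BAA·B·B
    D ↦ B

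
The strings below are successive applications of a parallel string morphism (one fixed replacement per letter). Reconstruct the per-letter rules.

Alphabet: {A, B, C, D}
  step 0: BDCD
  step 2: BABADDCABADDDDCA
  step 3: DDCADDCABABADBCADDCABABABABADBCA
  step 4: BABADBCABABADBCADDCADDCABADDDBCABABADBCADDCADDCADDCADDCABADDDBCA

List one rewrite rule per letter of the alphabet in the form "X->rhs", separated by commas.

A->CA, B->DD, C->DB, D->BA

  step 3 ⇒ step 4: DDCADDCABABADBCADDCABABABABADBCA ⇒ BA·BA·DB·CA·BA·BA·DB·CA·DD·CA·DD·CA·BA·DD·DB·CA·BA·BA·DB·CA·DD·CA·DD·CA·DD·CA·DD·CA·BA·DD·DB·CA
    A ↦ CA
    B ↦ DD
    C ↦ DB
    D ↦ BA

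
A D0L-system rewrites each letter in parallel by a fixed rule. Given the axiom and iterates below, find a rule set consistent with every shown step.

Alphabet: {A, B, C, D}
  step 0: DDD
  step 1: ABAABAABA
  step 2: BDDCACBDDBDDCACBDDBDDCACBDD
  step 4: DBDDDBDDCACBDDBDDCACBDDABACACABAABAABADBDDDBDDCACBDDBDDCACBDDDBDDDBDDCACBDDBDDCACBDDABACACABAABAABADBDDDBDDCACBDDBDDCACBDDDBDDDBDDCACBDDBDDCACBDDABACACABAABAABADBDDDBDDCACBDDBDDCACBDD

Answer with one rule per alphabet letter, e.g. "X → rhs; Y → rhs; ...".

  step 1 ⇒ step 2: ABAABAABA ⇒ BDD·CAC·BDD·BDD·CAC·BDD·BDD·CAC·BDD
    A ↦ BDD
    B ↦ CAC
    C ↦ D  (constrained at step 2)
  step 0 ⇒ step 1: DDD ⇒ ABA·ABA·ABA
    D ↦ ABA

A->BDD, B->CAC, C->D, D->ABA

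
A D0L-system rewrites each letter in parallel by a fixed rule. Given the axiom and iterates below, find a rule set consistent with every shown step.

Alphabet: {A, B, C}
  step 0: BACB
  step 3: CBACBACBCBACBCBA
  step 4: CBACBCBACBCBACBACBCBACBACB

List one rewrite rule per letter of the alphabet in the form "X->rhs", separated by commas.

  step 3 ⇒ step 4: CBACBACBCBACBCBA ⇒ CB·A·CB·CB·A·CB·CB·A·CB·A·CB·CB·A·CB·A·CB
    A ↦ CB
    B ↦ A
    C ↦ CB

A->CB, B->A, C->CB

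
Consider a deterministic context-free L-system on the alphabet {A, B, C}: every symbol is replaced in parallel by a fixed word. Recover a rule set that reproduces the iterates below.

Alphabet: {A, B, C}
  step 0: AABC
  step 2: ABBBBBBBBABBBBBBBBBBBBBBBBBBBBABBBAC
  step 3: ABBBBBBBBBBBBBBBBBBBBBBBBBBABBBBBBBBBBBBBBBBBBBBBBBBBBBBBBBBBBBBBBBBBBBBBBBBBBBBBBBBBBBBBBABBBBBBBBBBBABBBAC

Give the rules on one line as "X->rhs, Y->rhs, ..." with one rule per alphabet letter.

  step 2 ⇒ step 3: ABBBBBBBBABBBBBBBBBBBBBBBBBBBBABBBAC ⇒ ABB·BBB·BBB·BBB·BBB·BBB·BBB·BBB·BBB·ABB·BBB·BBB·BBB·BBB·BBB·BBB·BBB·BBB·BBB·BBB·BBB·BBB·BBB·BBB·BBB·BBB·BBB·BBB·BBB·BBB·ABB·BBB·BBB·BBB·ABB·BAC
    A ↦ ABB
    B ↦ BBB
    C ↦ BAC

A->ABB, B->BBB, C->BAC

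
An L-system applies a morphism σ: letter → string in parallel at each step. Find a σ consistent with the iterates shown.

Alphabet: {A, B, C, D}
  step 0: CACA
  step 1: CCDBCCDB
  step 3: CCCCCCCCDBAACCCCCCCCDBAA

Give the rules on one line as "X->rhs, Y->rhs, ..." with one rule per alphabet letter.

  step 0 ⇒ step 1: CACA ⇒ CC·DB·CC·DB
    A ↦ DB
    C ↦ CC
    B ↦ DD  (constrained at step 1)
    D ↦ A  (constrained at step 1)

A->DB, B->DD, C->CC, D->A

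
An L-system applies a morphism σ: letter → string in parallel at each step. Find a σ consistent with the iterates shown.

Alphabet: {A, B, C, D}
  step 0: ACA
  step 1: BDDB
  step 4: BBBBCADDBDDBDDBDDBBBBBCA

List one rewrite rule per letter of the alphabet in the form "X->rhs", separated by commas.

  step 0 ⇒ step 1: ACA ⇒ B·DD·B
    A ↦ B
    C ↦ DD
    B ↦ CA  (constrained at step 1)
    D ↦ BB  (constrained at step 1)

A->B, B->CA, C->DD, D->BB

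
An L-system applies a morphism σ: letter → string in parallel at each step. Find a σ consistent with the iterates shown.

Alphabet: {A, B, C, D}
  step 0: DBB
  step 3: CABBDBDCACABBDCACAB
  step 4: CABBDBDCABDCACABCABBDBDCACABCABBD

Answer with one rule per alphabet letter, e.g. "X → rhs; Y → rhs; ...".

  step 3 ⇒ step 4: CABBDBDCACABBDCACAB ⇒ CA·B·BD·BD·CA·BD·CA·CA·B·CA·B·BD·BD·CA·CA·B·CA·B·BD
    A ↦ B
    B ↦ BD
    C ↦ CA
    D ↦ CA

A->B, B->BD, C->CA, D->CA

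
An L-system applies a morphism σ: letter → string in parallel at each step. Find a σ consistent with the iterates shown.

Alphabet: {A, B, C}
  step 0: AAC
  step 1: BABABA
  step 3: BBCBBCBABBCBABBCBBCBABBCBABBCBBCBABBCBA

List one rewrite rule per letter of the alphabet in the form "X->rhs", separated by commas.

A->BA, B->BBC, C->BA

  step 0 ⇒ step 1: AAC ⇒ BA·BA·BA
    A ↦ BA
    C ↦ BA
    B ↦ BBC  (constrained at step 1)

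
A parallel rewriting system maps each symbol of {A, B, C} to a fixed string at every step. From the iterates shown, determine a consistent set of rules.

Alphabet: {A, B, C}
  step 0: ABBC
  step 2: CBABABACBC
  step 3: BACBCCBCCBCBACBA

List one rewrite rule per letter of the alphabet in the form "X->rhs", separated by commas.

  step 2 ⇒ step 3: CBABABACBC ⇒ BA·C·BC·C·BC·C·BC·BA·C·BA
    A ↦ BC
    B ↦ C
    C ↦ BA

A->BC, B->C, C->BA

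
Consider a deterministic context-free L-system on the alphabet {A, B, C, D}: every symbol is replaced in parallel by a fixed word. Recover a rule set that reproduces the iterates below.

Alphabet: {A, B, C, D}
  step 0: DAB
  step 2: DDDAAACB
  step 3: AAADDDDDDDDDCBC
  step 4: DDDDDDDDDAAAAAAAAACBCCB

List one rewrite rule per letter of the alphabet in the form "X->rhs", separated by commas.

  step 3 ⇒ step 4: AAADDDDDDDDDCBC ⇒ DDD·DDD·DDD·A·A·A·A·A·A·A·A·A·CB·C·CB
    A ↦ DDD
    B ↦ C
    C ↦ CB
    D ↦ A

A->DDD, B->C, C->CB, D->A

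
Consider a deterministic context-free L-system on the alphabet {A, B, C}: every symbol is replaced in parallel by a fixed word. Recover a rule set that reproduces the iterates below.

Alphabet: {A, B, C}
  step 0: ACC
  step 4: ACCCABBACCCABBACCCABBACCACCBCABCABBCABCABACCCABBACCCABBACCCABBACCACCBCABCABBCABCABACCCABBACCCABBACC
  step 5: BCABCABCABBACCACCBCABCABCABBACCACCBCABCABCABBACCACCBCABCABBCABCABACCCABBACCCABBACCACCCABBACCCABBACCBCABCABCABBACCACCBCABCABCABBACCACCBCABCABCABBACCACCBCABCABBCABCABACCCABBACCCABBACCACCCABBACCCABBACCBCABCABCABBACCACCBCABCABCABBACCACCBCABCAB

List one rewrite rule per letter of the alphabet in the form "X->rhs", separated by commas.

A->B, B->ACC, C->CAB

  step 4 ⇒ step 5: ACCCABBACCCABBACCCABBACCACCBCABCABBCABCABACCCABBACCCABBACCCABBACCACCBCABCABBCABCABACCCABBACCCABBACC ⇒ B·CAB·CAB·CAB·B·ACC·ACC·B·CAB·CAB·CAB·B·ACC·ACC·B·CAB·CAB·CAB·B·ACC·ACC·B·CAB·CAB·B·CAB·CAB·ACC·CAB·B·ACC·CAB·B·ACC·ACC·CAB·B·ACC·CAB·B·ACC·B·CAB·CAB·CAB·B·ACC·ACC·B·CAB·CAB·CAB·B·ACC·ACC·B·CAB·CAB·CAB·B·ACC·ACC·B·CAB·CAB·B·CAB·CAB·ACC·CAB·B·ACC·CAB·B·ACC·ACC·CAB·B·ACC·CAB·B·ACC·B·CAB·CAB·CAB·B·ACC·ACC·B·CAB·CAB·CAB·B·ACC·ACC·B·CAB·CAB
    A ↦ B
    B ↦ ACC
    C ↦ CAB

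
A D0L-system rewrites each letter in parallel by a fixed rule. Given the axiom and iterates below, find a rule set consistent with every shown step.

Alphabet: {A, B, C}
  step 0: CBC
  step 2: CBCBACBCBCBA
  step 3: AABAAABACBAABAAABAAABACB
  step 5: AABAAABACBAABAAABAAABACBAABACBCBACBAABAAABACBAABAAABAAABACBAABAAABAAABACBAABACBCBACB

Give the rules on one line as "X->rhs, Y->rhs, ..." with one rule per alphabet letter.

A->CB, B->A, C->AAB

  step 2 ⇒ step 3: CBCBACBCBCBA ⇒ AAB·A·AAB·A·CB·AAB·A·AAB·A·AAB·A·CB
    A ↦ CB
    B ↦ A
    C ↦ AAB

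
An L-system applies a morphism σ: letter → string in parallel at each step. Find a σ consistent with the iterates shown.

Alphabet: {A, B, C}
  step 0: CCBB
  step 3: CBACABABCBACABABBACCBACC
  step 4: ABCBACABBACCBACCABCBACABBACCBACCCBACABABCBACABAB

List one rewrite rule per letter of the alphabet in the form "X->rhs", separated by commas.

A->BAC, B->C, C->AB

  step 3 ⇒ step 4: CBACABABCBACABABBACCBACC ⇒ AB·C·BAC·AB·BAC·C·BAC·C·AB·C·BAC·AB·BAC·C·BAC·C·C·BAC·AB·AB·C·BAC·AB·AB
    A ↦ BAC
    B ↦ C
    C ↦ AB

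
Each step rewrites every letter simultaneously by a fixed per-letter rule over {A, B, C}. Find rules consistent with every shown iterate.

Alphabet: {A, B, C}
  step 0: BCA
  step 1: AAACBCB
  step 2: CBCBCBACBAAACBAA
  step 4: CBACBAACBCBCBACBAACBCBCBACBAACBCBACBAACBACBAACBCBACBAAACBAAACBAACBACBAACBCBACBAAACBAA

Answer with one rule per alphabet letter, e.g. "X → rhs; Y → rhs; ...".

  step 1 ⇒ step 2: AAACBCB ⇒ CB·CB·CB·ACB·AA·ACB·AA
    A ↦ CB
    B ↦ AA
    C ↦ ACB

A->CB, B->AA, C->ACB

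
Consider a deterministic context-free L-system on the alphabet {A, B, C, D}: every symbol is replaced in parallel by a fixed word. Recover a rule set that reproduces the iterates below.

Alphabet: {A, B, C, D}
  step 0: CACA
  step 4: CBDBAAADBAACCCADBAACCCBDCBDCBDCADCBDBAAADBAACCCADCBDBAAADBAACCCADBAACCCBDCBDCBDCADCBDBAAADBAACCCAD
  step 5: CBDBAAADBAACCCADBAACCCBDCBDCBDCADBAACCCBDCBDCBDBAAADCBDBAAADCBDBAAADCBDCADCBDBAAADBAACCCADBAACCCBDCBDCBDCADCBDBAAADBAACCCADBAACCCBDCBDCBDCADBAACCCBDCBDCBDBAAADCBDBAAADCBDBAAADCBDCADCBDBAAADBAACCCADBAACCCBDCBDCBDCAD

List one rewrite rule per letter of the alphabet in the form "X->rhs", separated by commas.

A->C, B->BAA, C->CBD, D->AD

  step 4 ⇒ step 5: CBDBAAADBAACCCADBAACCCBDCBDCBDCADCBDBAAADBAACCCADCBDBAAADBAACCCADBAACCCBDCBDCBDCADCBDBAAADBAACCCAD ⇒ CBD·BAA·AD·BAA·C·C·C·AD·BAA·C·C·CBD·CBD·CBD·C·AD·BAA·C·C·CBD·CBD·CBD·BAA·AD·CBD·BAA·AD·CBD·BAA·AD·CBD·C·AD·CBD·BAA·AD·BAA·C·C·C·AD·BAA·C·C·CBD·CBD·CBD·C·AD·CBD·BAA·AD·BAA·C·C·C·AD·BAA·C·C·CBD·CBD·CBD·C·AD·BAA·C·C·CBD·CBD·CBD·BAA·AD·CBD·BAA·AD·CBD·BAA·AD·CBD·C·AD·CBD·BAA·AD·BAA·C·C·C·AD·BAA·C·C·CBD·CBD·CBD·C·AD
    A ↦ C
    B ↦ BAA
    C ↦ CBD
    D ↦ AD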